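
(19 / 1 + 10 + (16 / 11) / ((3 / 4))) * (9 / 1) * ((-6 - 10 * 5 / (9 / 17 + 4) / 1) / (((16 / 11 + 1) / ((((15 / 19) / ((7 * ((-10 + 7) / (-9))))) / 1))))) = -6697760 / 10241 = -654.01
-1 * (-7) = 7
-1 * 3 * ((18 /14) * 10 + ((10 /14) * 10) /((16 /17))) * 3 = -10305 /56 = -184.02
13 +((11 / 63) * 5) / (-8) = 6497 / 504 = 12.89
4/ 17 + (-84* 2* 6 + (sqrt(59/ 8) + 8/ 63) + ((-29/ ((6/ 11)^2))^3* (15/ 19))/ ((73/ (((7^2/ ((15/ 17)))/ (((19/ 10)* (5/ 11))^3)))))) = -5707246977489008593/ 6602398609464 + sqrt(118)/ 4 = -864417.52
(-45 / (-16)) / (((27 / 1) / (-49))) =-245 / 48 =-5.10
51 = 51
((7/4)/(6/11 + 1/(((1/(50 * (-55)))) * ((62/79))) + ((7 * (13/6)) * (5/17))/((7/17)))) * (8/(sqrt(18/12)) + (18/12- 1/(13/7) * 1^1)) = -9548 * sqrt(6)/7145969- 179025/371590388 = -0.00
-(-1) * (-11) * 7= -77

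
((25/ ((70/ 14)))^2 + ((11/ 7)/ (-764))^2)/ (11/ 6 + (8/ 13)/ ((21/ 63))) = 27886081119/ 4104258424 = 6.79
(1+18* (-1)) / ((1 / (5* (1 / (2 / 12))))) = -510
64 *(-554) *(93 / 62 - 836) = 29588032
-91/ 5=-18.20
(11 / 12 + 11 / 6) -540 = -2149 / 4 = -537.25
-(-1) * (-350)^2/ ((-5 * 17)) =-24500/ 17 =-1441.18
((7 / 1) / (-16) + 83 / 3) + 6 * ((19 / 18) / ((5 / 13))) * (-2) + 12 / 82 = -54689 / 9840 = -5.56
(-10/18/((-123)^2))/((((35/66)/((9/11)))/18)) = -12/11767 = -0.00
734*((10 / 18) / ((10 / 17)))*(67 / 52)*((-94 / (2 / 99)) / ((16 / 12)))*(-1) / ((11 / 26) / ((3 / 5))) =176819499 / 40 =4420487.48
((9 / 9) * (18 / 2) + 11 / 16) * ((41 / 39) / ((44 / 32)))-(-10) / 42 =15305 / 2002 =7.64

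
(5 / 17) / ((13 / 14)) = 70 / 221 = 0.32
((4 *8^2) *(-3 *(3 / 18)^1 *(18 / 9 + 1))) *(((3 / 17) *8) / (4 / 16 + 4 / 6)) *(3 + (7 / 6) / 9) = -346112 / 187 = -1850.87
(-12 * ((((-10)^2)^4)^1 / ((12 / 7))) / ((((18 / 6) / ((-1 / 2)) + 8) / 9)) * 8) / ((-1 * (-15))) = -1680000000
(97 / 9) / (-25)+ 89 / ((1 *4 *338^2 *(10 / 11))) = -88609289 / 205639200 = -0.43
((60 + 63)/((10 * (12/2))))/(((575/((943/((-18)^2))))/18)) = 1681/9000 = 0.19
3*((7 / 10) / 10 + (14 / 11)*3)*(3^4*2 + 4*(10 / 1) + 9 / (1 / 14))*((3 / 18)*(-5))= -175357 / 55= -3188.31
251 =251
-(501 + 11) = -512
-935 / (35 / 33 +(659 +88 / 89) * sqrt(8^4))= -2746095 / 124059883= -0.02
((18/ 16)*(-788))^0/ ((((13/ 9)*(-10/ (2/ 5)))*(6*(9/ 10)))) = -1/ 195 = -0.01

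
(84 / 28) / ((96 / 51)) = 51 / 32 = 1.59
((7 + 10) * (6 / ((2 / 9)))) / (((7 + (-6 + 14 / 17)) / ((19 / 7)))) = 148257 / 217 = 683.21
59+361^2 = 130380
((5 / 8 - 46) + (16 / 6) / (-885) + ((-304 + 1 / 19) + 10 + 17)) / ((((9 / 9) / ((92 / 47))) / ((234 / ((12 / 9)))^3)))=-14375047712497407 / 4214960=-3410482593.55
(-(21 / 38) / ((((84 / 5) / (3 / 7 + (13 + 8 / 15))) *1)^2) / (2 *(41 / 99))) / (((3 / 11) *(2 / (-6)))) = 65011969 / 12825456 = 5.07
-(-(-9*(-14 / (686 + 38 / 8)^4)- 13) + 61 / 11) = -1321025489893292 / 71231766614019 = -18.55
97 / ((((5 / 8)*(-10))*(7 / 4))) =-1552 / 175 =-8.87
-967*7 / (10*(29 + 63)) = -6769 / 920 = -7.36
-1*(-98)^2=-9604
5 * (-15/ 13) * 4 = -300/ 13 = -23.08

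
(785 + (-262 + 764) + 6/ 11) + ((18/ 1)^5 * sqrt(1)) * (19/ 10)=197530671/ 55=3591466.75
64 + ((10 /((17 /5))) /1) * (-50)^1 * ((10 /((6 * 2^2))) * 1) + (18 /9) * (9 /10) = 1154 /255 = 4.53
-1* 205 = -205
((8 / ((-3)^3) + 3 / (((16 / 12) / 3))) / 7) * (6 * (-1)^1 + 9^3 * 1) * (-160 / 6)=-3359540 / 189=-17775.34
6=6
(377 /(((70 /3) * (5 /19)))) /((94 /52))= 279357 /8225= 33.96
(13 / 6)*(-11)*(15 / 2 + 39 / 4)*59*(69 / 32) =-13389519 / 256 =-52302.81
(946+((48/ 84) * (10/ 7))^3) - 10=110183464/ 117649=936.54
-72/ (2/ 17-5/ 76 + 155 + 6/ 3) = -31008/ 67637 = -0.46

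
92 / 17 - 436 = -7320 / 17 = -430.59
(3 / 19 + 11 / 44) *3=93 / 76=1.22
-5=-5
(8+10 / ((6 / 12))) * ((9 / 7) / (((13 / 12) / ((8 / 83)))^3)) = 31850496 / 1256216039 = 0.03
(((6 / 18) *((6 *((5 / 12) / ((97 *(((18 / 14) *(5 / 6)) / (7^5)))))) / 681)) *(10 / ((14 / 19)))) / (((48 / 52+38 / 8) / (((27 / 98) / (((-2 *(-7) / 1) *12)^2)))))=1729 / 374146848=0.00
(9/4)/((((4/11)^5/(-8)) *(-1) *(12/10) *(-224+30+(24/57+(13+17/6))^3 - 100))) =447382767645/758643653248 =0.59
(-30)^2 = 900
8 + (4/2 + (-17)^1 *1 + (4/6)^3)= -6.70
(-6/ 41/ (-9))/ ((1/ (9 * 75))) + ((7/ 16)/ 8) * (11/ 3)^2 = 553127/ 47232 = 11.71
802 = 802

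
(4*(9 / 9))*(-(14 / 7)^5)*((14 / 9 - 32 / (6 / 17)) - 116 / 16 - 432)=608672 / 9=67630.22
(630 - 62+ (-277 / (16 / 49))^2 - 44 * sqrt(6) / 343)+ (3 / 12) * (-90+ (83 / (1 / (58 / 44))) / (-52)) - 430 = 26348574015 / 36608 - 44 * sqrt(6) / 343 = 719748.76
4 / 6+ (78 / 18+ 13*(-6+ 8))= 31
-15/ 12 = -5/ 4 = -1.25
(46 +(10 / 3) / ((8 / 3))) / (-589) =-0.08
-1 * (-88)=88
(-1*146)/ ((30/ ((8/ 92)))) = -146/ 345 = -0.42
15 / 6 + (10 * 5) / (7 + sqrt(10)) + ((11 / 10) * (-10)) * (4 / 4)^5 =37 / 78 - 50 * sqrt(10) / 39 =-3.58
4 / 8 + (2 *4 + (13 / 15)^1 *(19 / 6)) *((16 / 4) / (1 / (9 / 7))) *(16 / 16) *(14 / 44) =18.08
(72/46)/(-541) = -36/12443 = -0.00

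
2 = 2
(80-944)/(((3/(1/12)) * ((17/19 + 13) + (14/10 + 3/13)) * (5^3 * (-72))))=247/1438050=0.00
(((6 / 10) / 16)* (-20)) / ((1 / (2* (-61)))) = 183 / 2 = 91.50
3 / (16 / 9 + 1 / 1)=27 / 25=1.08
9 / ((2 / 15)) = 135 / 2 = 67.50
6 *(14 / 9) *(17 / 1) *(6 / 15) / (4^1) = 15.87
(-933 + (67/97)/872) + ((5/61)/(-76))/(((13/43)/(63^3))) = -2325850681265/1274427128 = -1825.02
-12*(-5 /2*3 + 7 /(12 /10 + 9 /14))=1910 /43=44.42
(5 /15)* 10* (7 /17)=70 /51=1.37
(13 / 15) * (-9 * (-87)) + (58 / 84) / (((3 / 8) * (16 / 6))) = 142651 / 210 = 679.29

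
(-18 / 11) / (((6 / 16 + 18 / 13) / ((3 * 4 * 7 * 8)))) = -419328 / 671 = -624.93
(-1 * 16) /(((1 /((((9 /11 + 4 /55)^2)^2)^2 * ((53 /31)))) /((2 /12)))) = -1.81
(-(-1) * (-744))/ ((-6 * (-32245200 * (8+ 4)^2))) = -31/ 1160827200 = -0.00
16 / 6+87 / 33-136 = -4313 / 33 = -130.70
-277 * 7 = -1939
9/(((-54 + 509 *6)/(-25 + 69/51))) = -603/8500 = -0.07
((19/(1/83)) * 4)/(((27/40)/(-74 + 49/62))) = -684157.99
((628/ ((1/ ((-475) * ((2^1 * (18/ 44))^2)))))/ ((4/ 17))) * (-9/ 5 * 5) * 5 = 4621039875/ 121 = 38190412.19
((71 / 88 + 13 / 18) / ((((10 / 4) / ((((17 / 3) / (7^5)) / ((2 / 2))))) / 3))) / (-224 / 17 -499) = -49997 / 41392903860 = -0.00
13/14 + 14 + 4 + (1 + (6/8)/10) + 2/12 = 16943/840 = 20.17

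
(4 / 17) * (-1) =-4 / 17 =-0.24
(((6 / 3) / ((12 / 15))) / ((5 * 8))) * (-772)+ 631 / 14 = -89 / 28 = -3.18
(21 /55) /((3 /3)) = 21 /55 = 0.38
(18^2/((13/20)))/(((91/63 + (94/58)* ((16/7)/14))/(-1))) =-291.66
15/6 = 5/2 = 2.50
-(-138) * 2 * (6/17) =1656/17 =97.41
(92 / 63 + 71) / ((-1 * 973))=-4565 / 61299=-0.07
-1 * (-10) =10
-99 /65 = -1.52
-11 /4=-2.75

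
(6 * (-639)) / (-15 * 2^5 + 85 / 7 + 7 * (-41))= 13419 / 2642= 5.08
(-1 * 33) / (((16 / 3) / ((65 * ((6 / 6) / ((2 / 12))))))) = -19305 / 8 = -2413.12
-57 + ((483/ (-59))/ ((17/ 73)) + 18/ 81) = -829864/ 9027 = -91.93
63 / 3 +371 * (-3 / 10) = -903 / 10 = -90.30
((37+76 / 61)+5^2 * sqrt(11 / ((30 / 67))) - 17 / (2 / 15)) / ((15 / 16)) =-87112 / 915+8 * sqrt(22110) / 9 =36.97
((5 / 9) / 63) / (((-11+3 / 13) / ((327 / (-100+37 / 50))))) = 35425 / 13132098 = 0.00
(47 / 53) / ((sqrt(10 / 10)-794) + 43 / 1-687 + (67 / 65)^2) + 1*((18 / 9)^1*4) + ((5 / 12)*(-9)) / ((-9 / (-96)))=-10289552431 / 321542308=-32.00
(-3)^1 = -3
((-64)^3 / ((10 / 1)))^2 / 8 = 2147483648 / 25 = 85899345.92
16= 16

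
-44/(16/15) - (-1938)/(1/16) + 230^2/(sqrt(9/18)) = 123867/4 + 52900 *sqrt(2) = 105778.65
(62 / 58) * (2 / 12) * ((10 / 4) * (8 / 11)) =310 / 957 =0.32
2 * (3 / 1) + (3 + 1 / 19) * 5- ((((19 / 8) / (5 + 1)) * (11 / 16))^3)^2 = 82897300692603747917 / 3898709902419296256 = 21.26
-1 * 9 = -9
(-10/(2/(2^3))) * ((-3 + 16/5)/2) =-4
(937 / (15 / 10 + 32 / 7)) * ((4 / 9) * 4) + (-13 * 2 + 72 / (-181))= 34334558 / 138465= 247.97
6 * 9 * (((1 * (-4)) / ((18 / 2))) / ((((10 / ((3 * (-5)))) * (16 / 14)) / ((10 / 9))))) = 35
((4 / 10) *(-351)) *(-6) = 4212 / 5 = 842.40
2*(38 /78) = 0.97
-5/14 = -0.36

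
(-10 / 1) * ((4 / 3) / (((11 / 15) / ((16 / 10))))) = -320 / 11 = -29.09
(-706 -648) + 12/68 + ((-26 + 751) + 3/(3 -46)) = -459721/731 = -628.89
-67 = -67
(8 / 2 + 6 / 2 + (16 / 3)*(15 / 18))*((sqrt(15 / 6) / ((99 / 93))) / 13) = 3193*sqrt(10) / 7722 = 1.31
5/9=0.56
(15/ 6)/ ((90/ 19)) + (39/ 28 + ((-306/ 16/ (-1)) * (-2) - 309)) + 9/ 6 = -86645/ 252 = -343.83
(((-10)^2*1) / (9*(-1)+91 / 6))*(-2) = -1200 / 37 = -32.43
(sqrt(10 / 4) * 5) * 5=25 * sqrt(10) / 2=39.53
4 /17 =0.24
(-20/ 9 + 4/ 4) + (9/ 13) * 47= 3664/ 117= 31.32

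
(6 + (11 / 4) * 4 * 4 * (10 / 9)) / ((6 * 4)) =247 / 108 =2.29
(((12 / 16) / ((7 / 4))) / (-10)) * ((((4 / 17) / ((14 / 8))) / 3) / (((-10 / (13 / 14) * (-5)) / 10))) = -52 / 145775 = -0.00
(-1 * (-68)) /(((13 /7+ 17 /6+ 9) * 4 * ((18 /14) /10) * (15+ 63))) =1666 /13455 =0.12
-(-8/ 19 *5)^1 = 40/ 19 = 2.11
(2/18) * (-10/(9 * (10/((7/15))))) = -7/1215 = -0.01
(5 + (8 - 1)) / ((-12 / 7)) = -7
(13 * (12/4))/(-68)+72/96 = 3/17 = 0.18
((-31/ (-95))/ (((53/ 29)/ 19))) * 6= 20.35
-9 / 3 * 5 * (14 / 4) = -105 / 2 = -52.50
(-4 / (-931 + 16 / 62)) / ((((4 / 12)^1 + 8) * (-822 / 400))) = -992 / 3952861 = -0.00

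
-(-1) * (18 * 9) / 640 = 81 / 320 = 0.25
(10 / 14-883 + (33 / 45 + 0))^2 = 8567908969 / 11025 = 777134.60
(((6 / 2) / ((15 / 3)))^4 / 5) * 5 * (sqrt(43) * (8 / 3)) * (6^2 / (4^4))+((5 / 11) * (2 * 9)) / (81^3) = 10 / 649539+243 * sqrt(43) / 5000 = 0.32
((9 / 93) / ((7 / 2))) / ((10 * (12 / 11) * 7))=11 / 30380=0.00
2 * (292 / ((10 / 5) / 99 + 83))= 57816 / 8219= 7.03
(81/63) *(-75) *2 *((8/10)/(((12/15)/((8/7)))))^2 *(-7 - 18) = 2160000/343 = 6297.38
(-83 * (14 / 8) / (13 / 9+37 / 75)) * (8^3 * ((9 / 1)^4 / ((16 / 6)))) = -10292240700 / 109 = -94424226.61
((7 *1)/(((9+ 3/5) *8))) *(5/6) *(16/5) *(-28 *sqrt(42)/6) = -245 *sqrt(42)/216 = -7.35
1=1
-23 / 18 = -1.28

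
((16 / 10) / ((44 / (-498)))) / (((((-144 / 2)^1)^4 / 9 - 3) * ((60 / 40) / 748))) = -45152 / 14929905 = -0.00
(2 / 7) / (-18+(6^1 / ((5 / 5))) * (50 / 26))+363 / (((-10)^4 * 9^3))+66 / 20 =387671929 / 119070000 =3.26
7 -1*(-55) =62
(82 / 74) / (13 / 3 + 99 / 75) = 3075 / 15688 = 0.20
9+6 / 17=159 / 17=9.35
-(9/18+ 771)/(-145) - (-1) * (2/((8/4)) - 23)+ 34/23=-101391/6670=-15.20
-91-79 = -170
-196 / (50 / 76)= -7448 / 25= -297.92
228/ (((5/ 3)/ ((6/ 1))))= 4104/ 5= 820.80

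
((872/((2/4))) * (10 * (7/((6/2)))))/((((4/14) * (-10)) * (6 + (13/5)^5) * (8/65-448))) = 1084890625/4258099431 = 0.25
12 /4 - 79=-76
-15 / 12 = -5 / 4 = -1.25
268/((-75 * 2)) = -134/75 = -1.79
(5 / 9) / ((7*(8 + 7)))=1 / 189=0.01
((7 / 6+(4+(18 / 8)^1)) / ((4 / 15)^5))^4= 257572912525344944000244140625 / 281474976710656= 915082809617277.86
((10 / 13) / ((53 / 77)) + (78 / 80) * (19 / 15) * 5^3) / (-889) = -857075 / 4900168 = -0.17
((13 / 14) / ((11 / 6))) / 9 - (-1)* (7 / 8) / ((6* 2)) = 955 / 7392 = 0.13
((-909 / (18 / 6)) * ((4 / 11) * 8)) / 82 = -4848 / 451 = -10.75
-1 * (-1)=1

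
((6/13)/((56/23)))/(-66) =-23/8008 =-0.00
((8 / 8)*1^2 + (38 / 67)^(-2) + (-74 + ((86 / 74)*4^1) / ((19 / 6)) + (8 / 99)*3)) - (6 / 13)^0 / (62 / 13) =-3738010699 / 54656844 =-68.39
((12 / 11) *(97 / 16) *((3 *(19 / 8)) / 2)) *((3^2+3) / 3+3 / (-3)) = 49761 / 704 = 70.68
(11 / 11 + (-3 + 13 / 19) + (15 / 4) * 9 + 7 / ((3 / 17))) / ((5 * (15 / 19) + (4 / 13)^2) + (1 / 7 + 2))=19447337 / 1668216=11.66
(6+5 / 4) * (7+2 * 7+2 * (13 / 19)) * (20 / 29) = 2125 / 19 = 111.84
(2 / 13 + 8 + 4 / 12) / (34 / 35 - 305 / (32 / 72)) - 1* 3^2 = -9.01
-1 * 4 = -4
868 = 868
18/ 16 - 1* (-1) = 17/ 8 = 2.12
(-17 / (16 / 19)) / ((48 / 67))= -21641 / 768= -28.18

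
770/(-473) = -70/43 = -1.63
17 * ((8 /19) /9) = 136 /171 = 0.80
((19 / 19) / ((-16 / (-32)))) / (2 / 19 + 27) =38 / 515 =0.07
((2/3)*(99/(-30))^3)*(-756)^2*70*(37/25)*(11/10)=-4876369585164/3125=-1560438267.25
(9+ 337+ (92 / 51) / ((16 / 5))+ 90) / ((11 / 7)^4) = 213830659 / 2986764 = 71.59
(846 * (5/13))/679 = 4230/8827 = 0.48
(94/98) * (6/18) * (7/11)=47/231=0.20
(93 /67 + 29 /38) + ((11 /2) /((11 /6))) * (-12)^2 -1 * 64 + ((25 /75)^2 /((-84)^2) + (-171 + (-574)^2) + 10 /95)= 26651142902929 /80840592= 329675.26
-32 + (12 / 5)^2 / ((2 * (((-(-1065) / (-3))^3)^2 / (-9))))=-1601253549012500648 / 50039173406640625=-32.00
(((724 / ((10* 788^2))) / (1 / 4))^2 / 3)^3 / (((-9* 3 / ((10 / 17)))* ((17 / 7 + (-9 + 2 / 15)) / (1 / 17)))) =246132798289567 / 3243960234860228443603204228121174640000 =0.00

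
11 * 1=11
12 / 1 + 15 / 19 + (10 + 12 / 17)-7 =5328 / 323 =16.50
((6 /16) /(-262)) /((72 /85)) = -85 /50304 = -0.00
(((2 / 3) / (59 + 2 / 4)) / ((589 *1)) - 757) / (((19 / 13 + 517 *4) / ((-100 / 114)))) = 103464827050 / 322447547583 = 0.32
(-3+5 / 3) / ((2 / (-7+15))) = -5.33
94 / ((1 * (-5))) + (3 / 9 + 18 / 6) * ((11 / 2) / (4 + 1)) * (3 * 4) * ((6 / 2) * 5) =3206 / 5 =641.20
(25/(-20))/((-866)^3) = 5/2597847584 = 0.00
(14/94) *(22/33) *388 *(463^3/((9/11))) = 4673409073.24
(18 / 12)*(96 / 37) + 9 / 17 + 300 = 191481 / 629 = 304.42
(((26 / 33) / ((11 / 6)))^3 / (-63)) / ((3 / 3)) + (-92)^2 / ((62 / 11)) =5195587224488 / 3459858633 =1501.68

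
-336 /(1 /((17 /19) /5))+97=3503 /95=36.87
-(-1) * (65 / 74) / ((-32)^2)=65 / 75776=0.00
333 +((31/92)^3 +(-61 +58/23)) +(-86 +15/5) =149165471/778688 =191.56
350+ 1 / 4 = 1401 / 4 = 350.25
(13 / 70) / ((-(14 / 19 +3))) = -247 / 4970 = -0.05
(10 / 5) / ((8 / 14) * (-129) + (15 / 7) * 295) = 14 / 3909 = 0.00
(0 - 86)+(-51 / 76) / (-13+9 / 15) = -85.95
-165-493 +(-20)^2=-258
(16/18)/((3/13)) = 104/27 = 3.85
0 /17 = 0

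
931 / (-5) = -931 / 5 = -186.20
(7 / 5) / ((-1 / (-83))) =581 / 5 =116.20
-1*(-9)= 9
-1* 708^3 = -354894912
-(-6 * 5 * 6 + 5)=175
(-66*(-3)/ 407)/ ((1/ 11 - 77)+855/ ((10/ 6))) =22/ 19721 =0.00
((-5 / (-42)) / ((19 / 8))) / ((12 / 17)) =85 / 1197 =0.07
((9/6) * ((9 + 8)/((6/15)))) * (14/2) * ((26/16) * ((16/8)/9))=161.15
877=877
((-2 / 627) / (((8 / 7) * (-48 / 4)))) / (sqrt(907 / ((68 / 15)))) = 0.00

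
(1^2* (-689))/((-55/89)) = 1114.93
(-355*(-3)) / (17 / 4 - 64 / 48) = 2556 / 7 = 365.14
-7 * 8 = -56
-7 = -7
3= 3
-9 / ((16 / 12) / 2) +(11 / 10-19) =-157 / 5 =-31.40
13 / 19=0.68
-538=-538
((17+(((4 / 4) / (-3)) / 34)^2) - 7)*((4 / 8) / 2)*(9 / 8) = 104041 / 36992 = 2.81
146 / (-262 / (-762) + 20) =55626 / 7751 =7.18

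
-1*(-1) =1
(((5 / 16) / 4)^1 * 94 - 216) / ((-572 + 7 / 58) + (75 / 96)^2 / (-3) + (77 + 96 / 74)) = 687784416 / 1627643297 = 0.42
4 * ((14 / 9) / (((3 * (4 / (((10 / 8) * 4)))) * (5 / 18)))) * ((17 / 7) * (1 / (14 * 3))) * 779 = 26486 / 63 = 420.41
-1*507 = -507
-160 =-160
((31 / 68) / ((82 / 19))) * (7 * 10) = 20615 / 2788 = 7.39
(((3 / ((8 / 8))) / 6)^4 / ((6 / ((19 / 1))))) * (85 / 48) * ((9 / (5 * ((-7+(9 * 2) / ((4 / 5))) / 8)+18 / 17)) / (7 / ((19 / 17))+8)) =521645 / 25348256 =0.02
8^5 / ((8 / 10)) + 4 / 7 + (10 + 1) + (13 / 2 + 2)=573721 / 14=40980.07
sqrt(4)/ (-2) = -1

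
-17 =-17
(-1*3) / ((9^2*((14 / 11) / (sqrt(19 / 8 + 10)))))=-0.10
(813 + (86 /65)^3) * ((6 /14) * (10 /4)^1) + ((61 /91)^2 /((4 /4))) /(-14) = 16456499641 /18839275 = 873.52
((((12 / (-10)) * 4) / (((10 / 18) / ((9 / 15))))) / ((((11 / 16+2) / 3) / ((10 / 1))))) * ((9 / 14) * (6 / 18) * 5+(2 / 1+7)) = -4385664 / 7525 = -582.81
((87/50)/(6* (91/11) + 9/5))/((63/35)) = 319/16974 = 0.02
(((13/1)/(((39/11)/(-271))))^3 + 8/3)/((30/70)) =-185431694483/81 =-2289280178.80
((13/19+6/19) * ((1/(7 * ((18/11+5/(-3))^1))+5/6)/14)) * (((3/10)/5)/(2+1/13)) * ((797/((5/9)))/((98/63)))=-7.39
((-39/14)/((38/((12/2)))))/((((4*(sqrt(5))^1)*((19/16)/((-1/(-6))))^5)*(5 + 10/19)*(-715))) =4096*sqrt(5)/13513000780125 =0.00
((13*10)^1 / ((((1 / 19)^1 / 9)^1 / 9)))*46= 9203220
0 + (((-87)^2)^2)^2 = 3282116715437121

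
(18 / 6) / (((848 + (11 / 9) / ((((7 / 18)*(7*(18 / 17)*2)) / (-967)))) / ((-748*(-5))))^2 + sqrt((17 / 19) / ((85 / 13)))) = -199473517601017741940443200 / 305881181670373141732707581 + 71041479874835675014656000*sqrt(1235) / 305881181670373141732707581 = 7.51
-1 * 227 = -227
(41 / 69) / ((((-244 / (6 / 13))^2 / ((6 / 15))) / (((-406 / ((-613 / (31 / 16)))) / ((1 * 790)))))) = 774039 / 560340177623200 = 0.00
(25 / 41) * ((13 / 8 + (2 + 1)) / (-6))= -0.47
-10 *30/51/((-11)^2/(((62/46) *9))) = -27900/47311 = -0.59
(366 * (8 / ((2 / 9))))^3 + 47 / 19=43461464799791 / 19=2287445515778.47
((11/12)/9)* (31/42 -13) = -5665/4536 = -1.25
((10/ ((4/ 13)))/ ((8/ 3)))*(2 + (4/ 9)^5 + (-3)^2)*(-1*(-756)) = 296006165/ 2916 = 101511.03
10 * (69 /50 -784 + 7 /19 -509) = -1226689 /95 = -12912.52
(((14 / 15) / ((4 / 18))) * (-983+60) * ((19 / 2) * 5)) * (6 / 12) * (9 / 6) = -1104831 / 8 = -138103.88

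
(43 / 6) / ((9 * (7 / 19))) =817 / 378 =2.16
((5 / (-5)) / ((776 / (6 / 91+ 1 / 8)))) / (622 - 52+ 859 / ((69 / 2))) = -9591 / 23189164544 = -0.00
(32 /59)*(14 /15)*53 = 23744 /885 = 26.83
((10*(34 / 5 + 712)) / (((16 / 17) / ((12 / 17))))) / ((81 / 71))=42529 / 9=4725.44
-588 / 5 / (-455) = 84 / 325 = 0.26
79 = 79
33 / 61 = 0.54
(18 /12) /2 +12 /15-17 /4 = -2.70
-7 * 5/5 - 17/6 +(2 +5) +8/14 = -95/42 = -2.26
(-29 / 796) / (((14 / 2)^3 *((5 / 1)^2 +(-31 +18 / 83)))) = 2407 / 131053440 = 0.00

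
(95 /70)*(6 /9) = 19 /21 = 0.90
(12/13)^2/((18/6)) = 48/169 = 0.28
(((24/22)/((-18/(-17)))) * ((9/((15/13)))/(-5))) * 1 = -442/275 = -1.61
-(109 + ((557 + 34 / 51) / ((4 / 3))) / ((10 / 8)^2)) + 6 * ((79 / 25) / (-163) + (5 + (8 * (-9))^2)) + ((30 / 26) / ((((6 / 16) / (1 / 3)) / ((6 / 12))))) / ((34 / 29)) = 16619737573 / 540345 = 30757.64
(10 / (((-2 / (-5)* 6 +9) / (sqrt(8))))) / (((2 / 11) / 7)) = 3850* sqrt(2) / 57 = 95.52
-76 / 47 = -1.62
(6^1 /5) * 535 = 642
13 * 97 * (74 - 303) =-288769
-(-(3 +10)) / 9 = 13 / 9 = 1.44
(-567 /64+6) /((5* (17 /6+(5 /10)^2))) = -549 /2960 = -0.19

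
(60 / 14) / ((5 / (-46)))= -276 / 7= -39.43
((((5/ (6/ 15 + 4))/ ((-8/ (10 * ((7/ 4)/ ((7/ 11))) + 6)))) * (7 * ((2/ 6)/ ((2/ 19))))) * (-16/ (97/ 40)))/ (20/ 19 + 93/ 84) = 1185163000/ 3677949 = 322.23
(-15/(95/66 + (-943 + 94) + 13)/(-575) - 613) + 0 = -3882935293/6334315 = -613.00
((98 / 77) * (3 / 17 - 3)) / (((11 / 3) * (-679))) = 288 / 199529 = 0.00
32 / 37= 0.86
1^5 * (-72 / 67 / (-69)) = 24 / 1541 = 0.02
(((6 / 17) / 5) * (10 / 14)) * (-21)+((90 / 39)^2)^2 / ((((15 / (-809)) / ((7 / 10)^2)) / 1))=-750.55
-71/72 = -0.99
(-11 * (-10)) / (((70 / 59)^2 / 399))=2182587 / 70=31179.81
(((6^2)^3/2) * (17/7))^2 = 157272523776/49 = 3209643342.37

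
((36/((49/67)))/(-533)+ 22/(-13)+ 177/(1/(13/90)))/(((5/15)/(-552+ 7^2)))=-9372619817/261170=-35887.05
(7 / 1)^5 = 16807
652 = 652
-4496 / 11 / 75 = -4496 / 825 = -5.45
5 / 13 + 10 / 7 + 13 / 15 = 3658 / 1365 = 2.68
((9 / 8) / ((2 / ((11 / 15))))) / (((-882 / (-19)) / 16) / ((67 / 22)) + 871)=42009 / 88799660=0.00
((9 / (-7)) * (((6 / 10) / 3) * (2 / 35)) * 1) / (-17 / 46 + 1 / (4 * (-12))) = 19872 / 527975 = 0.04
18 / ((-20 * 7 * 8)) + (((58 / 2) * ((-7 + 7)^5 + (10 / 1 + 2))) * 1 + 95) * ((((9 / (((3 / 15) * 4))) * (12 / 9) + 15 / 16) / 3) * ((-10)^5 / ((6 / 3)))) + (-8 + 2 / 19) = -1252028834171 / 10640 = -117671882.91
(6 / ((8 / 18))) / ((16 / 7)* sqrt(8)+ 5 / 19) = -125685 / 1476206+ 1091664* sqrt(2) / 738103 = 2.01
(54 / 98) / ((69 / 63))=81 / 161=0.50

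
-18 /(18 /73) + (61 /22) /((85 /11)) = -12349 /170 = -72.64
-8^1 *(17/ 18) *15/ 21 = -340/ 63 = -5.40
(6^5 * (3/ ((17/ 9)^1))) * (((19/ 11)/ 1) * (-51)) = -11967264/ 11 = -1087933.09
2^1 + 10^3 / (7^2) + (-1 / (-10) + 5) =13479 / 490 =27.51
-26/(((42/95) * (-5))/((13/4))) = 3211/84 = 38.23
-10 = -10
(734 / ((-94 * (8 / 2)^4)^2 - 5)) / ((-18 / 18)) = -734 / 579076091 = -0.00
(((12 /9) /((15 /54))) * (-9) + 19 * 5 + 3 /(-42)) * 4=7242 /35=206.91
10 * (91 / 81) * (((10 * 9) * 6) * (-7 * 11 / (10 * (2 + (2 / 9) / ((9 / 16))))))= -1891890 / 97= -19504.02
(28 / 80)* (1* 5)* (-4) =-7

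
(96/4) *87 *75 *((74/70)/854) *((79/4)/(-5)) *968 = -2215470312/2989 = -741207.87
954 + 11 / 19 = 954.58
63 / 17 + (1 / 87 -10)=-9292 / 1479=-6.28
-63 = -63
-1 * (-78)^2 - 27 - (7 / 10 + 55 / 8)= -244743 / 40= -6118.58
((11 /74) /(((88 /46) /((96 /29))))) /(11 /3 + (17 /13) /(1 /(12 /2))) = 10764 /481777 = 0.02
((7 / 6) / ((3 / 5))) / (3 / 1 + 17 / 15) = 175 / 372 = 0.47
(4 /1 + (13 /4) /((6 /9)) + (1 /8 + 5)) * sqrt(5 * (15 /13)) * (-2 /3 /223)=-140 * sqrt(39) /8697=-0.10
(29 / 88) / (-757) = -29 / 66616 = -0.00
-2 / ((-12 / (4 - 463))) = -153 / 2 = -76.50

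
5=5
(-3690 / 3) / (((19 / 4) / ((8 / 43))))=-48.18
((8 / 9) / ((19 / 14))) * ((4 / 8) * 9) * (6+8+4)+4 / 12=3043 / 57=53.39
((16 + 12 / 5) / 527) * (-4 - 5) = -828 / 2635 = -0.31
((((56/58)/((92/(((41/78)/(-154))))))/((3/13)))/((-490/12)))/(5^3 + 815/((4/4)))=0.00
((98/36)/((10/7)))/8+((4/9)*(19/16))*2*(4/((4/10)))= 1727/160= 10.79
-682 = -682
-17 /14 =-1.21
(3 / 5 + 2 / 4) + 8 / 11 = 201 / 110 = 1.83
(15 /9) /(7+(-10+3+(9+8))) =5 /51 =0.10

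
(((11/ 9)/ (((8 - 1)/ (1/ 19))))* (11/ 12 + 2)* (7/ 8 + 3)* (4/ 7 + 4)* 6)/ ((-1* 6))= -1705/ 3591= -0.47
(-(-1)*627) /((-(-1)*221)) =627 /221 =2.84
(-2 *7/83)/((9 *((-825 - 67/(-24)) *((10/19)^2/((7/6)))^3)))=16136737183/9476068500000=0.00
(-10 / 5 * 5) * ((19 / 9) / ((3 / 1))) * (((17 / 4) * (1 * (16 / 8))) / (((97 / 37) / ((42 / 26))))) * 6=-836570 / 3783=-221.14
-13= -13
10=10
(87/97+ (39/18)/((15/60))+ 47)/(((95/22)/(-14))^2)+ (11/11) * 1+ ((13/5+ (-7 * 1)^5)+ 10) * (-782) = 6898602708847/525255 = 13133816.35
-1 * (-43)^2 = -1849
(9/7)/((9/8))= 8/7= 1.14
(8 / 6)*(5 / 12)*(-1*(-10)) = 50 / 9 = 5.56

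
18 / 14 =9 / 7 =1.29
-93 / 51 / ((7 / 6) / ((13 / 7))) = -2418 / 833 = -2.90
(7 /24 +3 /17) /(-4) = -191 /1632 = -0.12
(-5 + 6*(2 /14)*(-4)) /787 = -59 /5509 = -0.01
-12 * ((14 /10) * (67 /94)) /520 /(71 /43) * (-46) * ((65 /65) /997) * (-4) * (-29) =80708334 /1081271425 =0.07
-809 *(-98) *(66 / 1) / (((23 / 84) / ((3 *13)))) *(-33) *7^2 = -27718673686704 / 23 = -1205159725508.87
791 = 791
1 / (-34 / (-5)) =5 / 34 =0.15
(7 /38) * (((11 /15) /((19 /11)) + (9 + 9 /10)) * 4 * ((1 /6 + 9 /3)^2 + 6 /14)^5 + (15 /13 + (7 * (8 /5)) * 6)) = 9718487218284078233891 /10219896019307520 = 950937.97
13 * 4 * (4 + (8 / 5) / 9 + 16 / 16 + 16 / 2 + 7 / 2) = 39026 / 45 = 867.24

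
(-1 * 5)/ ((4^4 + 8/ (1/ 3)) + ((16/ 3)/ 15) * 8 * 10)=-45/ 2776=-0.02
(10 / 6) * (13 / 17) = 65 / 51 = 1.27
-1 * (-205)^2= -42025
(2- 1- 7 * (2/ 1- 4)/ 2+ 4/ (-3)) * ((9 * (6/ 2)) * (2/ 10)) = 36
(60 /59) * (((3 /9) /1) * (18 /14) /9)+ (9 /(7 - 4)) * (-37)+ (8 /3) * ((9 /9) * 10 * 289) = 9411091 /1239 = 7595.72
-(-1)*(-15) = -15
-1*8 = -8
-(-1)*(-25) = -25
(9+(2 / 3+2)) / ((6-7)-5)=-35 / 18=-1.94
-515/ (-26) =515/ 26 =19.81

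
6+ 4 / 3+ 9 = 49 / 3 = 16.33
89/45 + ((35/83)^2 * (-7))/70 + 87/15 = 962255/124002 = 7.76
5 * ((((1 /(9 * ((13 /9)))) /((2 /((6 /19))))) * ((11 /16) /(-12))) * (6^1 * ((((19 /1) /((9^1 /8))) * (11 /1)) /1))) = -605 /156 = -3.88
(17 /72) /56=17 /4032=0.00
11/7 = 1.57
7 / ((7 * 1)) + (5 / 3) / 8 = 29 / 24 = 1.21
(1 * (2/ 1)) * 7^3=686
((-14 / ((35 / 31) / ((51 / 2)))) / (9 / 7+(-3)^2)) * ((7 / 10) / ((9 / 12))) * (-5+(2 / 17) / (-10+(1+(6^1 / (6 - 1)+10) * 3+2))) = 54467 / 380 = 143.33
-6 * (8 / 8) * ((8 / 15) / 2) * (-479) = 3832 / 5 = 766.40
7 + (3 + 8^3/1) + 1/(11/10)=5752/11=522.91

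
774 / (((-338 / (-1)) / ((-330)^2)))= 42144300 / 169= 249374.56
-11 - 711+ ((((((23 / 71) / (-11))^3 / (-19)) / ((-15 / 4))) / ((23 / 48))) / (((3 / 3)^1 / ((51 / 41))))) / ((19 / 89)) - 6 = -25665252807953624 / 35254467931705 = -728.00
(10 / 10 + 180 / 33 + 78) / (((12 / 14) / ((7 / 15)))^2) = 2230529 / 89100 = 25.03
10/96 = 5/48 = 0.10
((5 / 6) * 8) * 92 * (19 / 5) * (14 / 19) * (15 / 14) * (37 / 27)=68080 / 27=2521.48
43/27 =1.59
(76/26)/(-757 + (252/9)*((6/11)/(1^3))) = -0.00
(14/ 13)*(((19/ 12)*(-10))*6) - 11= -1473/ 13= -113.31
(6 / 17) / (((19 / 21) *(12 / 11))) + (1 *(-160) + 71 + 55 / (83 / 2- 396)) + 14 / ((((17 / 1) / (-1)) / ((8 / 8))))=-41047715 / 458014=-89.62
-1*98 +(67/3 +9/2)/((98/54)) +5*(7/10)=-79.71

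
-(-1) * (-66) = -66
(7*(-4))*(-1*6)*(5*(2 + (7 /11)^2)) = 244440 /121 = 2020.17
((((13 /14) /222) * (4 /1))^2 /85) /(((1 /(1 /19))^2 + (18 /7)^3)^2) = 405769 /17605299688597125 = 0.00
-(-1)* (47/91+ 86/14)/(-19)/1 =-606/1729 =-0.35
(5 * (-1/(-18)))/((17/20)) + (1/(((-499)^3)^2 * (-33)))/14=118875949528851907649/363760405558286837562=0.33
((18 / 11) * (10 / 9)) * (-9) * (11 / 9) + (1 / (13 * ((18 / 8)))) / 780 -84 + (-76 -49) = -5224634 / 22815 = -229.00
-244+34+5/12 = -2515/12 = -209.58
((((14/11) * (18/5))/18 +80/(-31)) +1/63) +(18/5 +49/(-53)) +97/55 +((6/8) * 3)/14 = 104277253/45543960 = 2.29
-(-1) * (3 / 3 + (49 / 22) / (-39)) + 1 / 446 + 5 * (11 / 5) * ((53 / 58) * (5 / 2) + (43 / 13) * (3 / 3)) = 693131405 / 11097372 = 62.46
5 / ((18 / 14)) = 35 / 9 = 3.89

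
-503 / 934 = -0.54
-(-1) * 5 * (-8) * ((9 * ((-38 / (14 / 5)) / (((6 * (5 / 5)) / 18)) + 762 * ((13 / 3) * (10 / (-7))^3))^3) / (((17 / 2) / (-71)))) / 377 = -1863891633581815864230000 / 258626267263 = -7206892220604.97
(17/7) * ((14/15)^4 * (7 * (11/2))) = 3591896/50625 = 70.95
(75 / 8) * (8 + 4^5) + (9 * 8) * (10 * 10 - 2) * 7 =59067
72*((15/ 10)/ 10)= 54/ 5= 10.80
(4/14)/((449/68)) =136/3143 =0.04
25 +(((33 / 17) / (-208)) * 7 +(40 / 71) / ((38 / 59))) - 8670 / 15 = -2633984531 / 4770064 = -552.19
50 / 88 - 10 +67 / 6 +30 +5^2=7489 / 132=56.73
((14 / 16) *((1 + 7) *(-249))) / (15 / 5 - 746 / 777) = -1354311 / 1585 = -854.45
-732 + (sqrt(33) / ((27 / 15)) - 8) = -740 + 5 * sqrt(33) / 9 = -736.81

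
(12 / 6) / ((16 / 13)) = 13 / 8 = 1.62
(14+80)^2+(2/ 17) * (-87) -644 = 139090/ 17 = 8181.76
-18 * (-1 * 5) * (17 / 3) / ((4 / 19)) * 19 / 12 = 30685 / 8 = 3835.62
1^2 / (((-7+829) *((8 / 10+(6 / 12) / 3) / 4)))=0.01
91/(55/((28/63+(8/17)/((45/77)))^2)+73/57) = 4740586032/1901397703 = 2.49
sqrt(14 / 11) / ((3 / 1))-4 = -4+ sqrt(154) / 33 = -3.62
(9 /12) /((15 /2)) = 1 /10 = 0.10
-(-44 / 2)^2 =-484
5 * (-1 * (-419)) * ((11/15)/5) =4609/15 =307.27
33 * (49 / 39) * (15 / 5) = 1617 / 13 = 124.38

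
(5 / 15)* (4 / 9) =4 / 27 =0.15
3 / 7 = 0.43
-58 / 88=-29 / 44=-0.66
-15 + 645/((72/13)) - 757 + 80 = -13813/24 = -575.54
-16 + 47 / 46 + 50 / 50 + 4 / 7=-4317 / 322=-13.41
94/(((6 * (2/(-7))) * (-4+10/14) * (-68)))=-2303/9384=-0.25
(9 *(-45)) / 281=-405 / 281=-1.44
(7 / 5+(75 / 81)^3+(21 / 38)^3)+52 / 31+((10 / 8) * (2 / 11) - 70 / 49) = 2.84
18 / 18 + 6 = 7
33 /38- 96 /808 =2877 /3838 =0.75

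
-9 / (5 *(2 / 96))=-432 / 5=-86.40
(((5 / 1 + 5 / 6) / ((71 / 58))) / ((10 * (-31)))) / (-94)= 203 / 1241364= 0.00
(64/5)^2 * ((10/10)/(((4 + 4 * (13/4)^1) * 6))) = 2048/1275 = 1.61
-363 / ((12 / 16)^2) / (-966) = 968 / 1449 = 0.67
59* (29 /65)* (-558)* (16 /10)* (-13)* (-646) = -197363439.36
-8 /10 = -4 /5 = -0.80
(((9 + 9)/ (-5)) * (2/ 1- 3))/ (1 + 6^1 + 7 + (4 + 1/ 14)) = 0.20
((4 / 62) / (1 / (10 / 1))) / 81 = 20 / 2511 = 0.01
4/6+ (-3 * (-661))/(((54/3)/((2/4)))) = 223/4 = 55.75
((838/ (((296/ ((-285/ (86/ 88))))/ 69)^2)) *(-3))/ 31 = -58817769285825/ 156939422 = -374780.08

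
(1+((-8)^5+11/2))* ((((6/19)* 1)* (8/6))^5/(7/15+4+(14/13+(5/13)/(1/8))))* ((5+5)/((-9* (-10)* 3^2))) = -23259791360/37460901771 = -0.62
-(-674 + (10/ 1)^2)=574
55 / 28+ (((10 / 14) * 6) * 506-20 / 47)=2855865 / 1316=2170.11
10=10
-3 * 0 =0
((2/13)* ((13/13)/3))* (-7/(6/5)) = -35/117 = -0.30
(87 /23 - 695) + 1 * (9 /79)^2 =-99217555 /143543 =-691.20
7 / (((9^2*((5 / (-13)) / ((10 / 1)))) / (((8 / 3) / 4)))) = -364 / 243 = -1.50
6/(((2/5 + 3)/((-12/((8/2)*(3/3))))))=-90/17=-5.29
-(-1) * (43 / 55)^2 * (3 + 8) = 6.72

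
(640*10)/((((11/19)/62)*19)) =396800/11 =36072.73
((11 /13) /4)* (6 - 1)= 55 /52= 1.06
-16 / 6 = -8 / 3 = -2.67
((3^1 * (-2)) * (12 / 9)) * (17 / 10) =-68 / 5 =-13.60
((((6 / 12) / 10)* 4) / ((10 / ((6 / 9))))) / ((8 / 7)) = 7 / 600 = 0.01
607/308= 1.97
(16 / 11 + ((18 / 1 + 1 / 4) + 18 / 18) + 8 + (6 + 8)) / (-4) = -10.68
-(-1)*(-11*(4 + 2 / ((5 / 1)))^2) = -5324 / 25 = -212.96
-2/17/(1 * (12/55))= -55/102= -0.54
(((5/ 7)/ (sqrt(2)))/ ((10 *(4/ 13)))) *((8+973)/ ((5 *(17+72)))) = 12753 *sqrt(2)/ 49840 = 0.36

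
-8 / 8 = -1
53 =53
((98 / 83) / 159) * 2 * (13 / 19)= 2548 / 250743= 0.01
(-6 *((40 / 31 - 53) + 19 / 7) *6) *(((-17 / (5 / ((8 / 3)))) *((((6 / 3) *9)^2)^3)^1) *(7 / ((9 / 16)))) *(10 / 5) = -2098348514869248 / 155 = -13537732353995.15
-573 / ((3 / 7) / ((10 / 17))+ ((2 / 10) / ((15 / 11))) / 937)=-563746050 / 716959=-786.30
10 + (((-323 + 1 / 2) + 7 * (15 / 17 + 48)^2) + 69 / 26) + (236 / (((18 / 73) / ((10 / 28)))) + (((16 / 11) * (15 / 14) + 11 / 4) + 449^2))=324875366969 / 1487772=218363.68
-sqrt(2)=-1.41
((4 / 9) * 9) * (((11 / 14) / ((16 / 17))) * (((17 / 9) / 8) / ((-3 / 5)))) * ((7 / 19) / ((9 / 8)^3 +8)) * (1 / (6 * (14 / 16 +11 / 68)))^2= -117597568 / 88577906805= -0.00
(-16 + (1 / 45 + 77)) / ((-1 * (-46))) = 1373 / 1035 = 1.33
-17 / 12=-1.42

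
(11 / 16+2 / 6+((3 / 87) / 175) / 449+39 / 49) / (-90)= -1390968661 / 68907132000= -0.02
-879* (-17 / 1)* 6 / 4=44829 / 2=22414.50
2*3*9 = 54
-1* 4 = -4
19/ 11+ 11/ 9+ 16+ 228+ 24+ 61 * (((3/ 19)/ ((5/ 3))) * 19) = 188471/ 495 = 380.75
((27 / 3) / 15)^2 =9 / 25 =0.36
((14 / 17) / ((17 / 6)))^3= 592704 / 24137569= 0.02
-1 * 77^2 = -5929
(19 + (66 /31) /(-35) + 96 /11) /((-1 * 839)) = -330199 /10013465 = -0.03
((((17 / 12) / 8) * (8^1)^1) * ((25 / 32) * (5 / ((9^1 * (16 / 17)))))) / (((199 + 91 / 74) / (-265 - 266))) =-78860875 / 45517824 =-1.73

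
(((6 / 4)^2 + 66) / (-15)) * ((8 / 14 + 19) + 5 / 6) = -11141 / 120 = -92.84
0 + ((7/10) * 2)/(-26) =-7/130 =-0.05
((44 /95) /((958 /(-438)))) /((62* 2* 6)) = -803 /2821310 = -0.00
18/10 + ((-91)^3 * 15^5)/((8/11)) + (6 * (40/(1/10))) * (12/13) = -409153728206439/520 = -786834092704.69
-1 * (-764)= 764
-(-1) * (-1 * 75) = -75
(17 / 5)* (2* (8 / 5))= 272 / 25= 10.88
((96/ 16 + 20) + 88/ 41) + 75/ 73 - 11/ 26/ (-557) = 1264557717/ 43344626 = 29.17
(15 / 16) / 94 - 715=-1075345 / 1504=-714.99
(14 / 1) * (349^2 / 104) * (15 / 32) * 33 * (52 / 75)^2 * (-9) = -1097305209 / 1000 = -1097305.21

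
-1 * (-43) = 43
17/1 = 17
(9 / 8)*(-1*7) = -63 / 8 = -7.88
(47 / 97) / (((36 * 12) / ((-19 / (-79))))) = 893 / 3310416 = 0.00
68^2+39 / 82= 379207 / 82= 4624.48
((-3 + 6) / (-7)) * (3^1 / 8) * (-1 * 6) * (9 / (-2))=-243 / 56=-4.34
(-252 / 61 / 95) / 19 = -252 / 110105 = -0.00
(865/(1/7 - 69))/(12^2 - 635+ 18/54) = 0.03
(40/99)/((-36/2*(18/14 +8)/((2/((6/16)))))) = -448/34749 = -0.01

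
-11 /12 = -0.92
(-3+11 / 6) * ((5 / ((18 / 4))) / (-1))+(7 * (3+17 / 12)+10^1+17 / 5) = 24631 / 540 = 45.61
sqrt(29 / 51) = sqrt(1479) / 51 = 0.75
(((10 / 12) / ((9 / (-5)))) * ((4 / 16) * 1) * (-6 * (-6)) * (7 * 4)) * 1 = -350 / 3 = -116.67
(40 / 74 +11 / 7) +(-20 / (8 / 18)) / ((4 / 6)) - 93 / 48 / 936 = -253634077 / 3878784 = -65.39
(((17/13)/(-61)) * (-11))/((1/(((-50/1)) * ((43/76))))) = -201025/30134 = -6.67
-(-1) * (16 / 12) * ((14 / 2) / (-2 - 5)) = -4 / 3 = -1.33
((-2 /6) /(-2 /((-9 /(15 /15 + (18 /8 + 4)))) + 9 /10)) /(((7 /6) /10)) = -900 /791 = -1.14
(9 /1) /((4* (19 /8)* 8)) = 9 /76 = 0.12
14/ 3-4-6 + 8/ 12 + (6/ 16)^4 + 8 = 41203/ 12288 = 3.35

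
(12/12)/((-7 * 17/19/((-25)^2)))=-11875/119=-99.79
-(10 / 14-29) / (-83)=-198 / 581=-0.34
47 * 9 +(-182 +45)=286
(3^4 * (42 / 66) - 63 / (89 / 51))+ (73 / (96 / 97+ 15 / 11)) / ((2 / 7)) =124.01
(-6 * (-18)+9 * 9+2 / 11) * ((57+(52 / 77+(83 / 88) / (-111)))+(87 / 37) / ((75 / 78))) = 19439538721 / 1709400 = 11372.14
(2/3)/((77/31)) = 62/231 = 0.27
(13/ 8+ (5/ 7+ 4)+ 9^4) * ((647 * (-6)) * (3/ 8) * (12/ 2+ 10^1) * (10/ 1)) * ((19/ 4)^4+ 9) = -1420102434695625/ 1792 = -792467876504.26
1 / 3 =0.33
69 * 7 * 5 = 2415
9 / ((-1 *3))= -3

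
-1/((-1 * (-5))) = -1/5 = -0.20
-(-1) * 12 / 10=6 / 5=1.20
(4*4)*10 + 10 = 170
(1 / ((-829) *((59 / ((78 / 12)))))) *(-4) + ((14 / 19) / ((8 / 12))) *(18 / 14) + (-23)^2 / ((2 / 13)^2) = 83086438273 / 3717236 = 22351.67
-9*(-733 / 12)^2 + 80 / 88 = -5910019 / 176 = -33579.65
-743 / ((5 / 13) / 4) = -38636 / 5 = -7727.20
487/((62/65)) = 31655/62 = 510.56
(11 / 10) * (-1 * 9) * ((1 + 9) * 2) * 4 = -792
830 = 830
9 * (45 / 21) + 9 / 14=279 / 14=19.93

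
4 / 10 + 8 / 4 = 12 / 5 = 2.40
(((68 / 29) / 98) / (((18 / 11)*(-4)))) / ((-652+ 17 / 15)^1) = 935 / 166478676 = 0.00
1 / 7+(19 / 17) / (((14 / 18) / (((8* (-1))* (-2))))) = 2753 / 119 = 23.13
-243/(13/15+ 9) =-3645/148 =-24.63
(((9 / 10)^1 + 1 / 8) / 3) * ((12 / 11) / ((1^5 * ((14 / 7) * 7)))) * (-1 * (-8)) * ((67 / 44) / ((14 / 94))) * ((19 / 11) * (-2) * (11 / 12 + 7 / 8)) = -105482053 / 7826280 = -13.48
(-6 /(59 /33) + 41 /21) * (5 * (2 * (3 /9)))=-17390 /3717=-4.68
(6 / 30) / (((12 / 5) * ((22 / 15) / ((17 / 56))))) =0.02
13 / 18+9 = 175 / 18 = 9.72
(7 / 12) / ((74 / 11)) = 77 / 888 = 0.09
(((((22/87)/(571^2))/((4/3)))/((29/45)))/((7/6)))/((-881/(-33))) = 49005/1690994366327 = 0.00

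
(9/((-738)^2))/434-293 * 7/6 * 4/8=-4488945761/26263944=-170.92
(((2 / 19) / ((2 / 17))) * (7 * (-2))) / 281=-238 / 5339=-0.04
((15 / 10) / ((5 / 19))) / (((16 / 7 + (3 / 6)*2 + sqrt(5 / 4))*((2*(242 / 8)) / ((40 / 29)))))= 293664 / 6565339-44688*sqrt(5) / 6565339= 0.03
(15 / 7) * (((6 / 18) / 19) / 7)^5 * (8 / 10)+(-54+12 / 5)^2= 1570654546044876784 / 589903906783275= 2662.56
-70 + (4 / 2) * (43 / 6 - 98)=-755 / 3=-251.67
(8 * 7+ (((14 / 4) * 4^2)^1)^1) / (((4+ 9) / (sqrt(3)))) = 112 * sqrt(3) / 13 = 14.92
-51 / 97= -0.53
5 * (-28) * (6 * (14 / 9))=-3920 / 3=-1306.67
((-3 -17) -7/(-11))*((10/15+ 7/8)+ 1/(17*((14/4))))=-316021/10472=-30.18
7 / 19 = 0.37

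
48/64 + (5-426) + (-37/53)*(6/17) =-1515469/3604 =-420.50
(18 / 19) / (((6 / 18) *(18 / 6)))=18 / 19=0.95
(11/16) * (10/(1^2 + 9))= 11/16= 0.69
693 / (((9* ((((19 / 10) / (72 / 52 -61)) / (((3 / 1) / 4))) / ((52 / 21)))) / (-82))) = 6990500 / 19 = 367921.05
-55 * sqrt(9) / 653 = -165 / 653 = -0.25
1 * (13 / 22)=13 / 22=0.59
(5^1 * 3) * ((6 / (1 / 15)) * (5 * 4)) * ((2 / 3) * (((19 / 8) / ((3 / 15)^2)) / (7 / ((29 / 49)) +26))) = 30993750 / 1097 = 28253.19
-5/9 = -0.56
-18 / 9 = -2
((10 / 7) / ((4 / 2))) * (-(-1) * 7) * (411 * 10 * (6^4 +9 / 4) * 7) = 373506525 / 2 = 186753262.50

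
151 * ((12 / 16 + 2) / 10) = 1661 / 40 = 41.52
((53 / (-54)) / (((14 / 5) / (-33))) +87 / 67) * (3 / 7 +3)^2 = 3475664 / 22981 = 151.24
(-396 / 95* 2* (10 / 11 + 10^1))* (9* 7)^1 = -108864 / 19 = -5729.68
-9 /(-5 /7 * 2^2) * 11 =693 /20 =34.65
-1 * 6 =-6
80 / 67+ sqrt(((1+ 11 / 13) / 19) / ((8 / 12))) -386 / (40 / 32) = -103048 / 335+ 6* sqrt(247) / 247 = -307.22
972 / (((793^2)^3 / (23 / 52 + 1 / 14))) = 45441 / 22629789605063008459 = 0.00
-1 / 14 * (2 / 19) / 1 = -1 / 133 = -0.01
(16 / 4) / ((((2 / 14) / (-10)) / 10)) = -2800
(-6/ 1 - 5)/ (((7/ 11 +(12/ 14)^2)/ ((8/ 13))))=-47432/ 9607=-4.94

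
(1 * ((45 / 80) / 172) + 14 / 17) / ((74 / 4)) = 38681 / 865504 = 0.04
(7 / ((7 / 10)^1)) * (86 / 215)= 4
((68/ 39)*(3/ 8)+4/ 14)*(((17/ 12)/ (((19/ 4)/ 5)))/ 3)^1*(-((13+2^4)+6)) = -425/ 26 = -16.35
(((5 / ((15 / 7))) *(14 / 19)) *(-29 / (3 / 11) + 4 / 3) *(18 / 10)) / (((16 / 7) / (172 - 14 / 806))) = -1497698181 / 61256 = -24449.82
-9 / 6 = -3 / 2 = -1.50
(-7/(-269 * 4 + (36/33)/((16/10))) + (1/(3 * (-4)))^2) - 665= -2265348487/3406608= -664.99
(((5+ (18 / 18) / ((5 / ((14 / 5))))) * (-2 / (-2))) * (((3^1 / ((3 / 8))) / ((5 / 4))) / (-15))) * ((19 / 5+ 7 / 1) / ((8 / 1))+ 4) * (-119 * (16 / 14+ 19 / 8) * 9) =149429031 / 3125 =47817.29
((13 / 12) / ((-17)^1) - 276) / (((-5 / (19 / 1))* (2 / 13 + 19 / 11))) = 153013289 / 274380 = 557.67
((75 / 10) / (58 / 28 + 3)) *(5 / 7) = 75 / 71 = 1.06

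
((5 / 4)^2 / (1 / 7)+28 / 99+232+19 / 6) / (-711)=-390277 / 1126224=-0.35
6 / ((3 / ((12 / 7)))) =24 / 7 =3.43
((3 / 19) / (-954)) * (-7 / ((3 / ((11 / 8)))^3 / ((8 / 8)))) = 9317 / 83524608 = 0.00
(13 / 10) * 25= 65 / 2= 32.50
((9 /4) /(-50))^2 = 81 /40000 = 0.00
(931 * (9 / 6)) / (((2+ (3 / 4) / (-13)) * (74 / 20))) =726180 / 3737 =194.32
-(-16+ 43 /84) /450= 1301 /37800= 0.03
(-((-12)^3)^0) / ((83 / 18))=-18 / 83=-0.22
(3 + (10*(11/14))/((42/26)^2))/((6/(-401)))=-401.74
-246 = -246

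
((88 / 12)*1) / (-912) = -11 / 1368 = -0.01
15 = 15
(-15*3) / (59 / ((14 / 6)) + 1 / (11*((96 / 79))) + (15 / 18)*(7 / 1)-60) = 66528 / 42587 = 1.56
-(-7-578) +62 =647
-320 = -320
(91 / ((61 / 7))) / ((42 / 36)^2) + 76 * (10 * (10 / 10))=46828 / 61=767.67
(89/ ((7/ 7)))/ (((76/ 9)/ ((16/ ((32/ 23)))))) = 18423/ 152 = 121.20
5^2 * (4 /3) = 100 /3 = 33.33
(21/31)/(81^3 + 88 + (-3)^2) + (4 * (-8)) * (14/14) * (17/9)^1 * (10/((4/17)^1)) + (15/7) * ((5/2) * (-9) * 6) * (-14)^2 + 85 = -1253845367843/21185586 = -59183.89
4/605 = 0.01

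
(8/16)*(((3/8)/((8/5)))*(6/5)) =9/64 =0.14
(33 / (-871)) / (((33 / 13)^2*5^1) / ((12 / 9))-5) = -1716 / 867985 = -0.00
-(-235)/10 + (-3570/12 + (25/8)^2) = -16911/64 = -264.23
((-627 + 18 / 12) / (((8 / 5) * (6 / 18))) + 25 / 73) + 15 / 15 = -1368277 / 1168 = -1171.47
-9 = -9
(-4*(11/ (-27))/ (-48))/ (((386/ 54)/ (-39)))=143/ 772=0.19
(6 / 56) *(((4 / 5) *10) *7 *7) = 42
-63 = -63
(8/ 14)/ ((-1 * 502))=-2/ 1757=-0.00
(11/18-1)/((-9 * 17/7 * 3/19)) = 0.11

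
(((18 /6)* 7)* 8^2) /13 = 1344 /13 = 103.38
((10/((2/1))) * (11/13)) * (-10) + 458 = 5404/13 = 415.69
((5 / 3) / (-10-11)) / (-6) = 5 / 378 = 0.01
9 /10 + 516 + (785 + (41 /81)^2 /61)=1301.90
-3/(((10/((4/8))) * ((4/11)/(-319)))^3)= 129619803687/512000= 253163.68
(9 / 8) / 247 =0.00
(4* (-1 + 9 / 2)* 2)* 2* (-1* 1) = -56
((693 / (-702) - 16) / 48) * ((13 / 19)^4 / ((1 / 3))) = -2911025 / 12510816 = -0.23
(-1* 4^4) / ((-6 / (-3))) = -128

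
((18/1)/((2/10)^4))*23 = 258750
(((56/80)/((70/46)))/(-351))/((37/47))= -1081/649350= -0.00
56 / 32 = 7 / 4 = 1.75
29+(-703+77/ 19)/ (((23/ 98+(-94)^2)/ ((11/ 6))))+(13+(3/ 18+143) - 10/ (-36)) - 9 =26105999812/ 148077621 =176.30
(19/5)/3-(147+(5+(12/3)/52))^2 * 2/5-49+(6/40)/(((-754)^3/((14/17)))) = -9298.69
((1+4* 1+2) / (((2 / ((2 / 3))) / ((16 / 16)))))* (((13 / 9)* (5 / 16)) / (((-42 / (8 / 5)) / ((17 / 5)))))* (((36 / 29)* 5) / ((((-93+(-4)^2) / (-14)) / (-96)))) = 14144 / 957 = 14.78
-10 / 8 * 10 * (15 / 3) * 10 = -625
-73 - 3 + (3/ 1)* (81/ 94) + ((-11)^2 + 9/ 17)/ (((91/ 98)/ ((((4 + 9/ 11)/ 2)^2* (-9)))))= -17368389275/ 2513654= -6909.62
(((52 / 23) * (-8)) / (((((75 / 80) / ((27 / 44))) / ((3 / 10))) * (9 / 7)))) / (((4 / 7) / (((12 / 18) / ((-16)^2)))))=-637 / 50600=-0.01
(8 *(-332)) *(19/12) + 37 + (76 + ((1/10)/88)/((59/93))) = -637421561/155760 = -4092.33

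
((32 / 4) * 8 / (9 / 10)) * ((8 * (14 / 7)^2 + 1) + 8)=26240 / 9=2915.56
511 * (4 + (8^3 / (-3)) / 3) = -243236 / 9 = -27026.22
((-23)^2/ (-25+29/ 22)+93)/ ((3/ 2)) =73630/ 1563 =47.11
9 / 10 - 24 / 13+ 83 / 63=3041 / 8190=0.37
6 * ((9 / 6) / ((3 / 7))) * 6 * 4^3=8064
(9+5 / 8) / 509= 0.02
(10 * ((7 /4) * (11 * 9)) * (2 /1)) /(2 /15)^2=194906.25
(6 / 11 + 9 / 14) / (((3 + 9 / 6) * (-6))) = -61 / 1386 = -0.04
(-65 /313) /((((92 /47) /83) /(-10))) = 1267825 /14398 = 88.06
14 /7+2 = 4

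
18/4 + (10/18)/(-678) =4.50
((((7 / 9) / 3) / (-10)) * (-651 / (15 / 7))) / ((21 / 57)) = 28861 / 1350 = 21.38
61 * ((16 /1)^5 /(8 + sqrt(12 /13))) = 1663041536 /205 - 31981568 * sqrt(39) /205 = 7138130.28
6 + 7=13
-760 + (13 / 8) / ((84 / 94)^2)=-10696403 / 14112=-757.97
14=14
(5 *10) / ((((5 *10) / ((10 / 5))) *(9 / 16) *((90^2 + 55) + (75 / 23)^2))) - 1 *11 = -11.00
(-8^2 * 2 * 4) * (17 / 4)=-2176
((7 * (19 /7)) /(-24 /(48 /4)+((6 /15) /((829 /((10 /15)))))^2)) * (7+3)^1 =-14689776375 /154629217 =-95.00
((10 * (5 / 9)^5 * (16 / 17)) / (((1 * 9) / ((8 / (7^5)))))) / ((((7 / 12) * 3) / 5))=80000000 / 1062899537553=0.00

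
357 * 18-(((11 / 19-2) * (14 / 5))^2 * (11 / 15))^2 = 12810563313786 / 2036265625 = 6291.20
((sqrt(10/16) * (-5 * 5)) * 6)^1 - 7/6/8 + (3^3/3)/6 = 65/48 - 75 * sqrt(10)/2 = -117.23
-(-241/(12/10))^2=-1452025/36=-40334.03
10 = 10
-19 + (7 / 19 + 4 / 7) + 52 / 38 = -16.69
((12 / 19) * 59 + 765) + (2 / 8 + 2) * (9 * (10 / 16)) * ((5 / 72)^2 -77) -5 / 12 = -20151403 / 116736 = -172.62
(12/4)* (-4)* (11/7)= -132/7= -18.86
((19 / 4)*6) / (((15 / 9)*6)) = 57 / 20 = 2.85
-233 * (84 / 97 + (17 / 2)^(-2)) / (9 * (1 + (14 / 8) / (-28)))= -91947392 / 3784455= -24.30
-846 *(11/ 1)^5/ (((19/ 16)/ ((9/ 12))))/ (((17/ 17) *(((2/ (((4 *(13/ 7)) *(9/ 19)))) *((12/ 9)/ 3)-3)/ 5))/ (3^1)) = 2347696648440/ 4997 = 469821222.42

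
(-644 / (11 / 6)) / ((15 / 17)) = -21896 / 55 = -398.11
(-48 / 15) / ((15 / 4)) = -64 / 75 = -0.85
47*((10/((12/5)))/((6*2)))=1175/72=16.32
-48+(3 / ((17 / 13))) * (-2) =-894 / 17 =-52.59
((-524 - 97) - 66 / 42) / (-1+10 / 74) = 80623 / 112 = 719.85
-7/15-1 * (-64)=953/15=63.53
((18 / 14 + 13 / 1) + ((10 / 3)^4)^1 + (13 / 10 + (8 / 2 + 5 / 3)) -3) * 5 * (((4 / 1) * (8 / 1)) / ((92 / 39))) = 41781532 / 4347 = 9611.58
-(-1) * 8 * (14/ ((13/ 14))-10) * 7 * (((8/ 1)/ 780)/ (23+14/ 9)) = 22176/ 186745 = 0.12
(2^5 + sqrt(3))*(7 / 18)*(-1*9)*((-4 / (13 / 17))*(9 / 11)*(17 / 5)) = 36414*sqrt(3) / 715 + 1165248 / 715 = 1717.93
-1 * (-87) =87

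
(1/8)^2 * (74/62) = 37/1984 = 0.02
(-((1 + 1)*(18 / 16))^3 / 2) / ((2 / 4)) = -729 / 64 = -11.39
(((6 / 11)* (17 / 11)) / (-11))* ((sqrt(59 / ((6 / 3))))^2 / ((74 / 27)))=-81243 / 98494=-0.82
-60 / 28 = -15 / 7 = -2.14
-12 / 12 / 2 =-1 / 2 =-0.50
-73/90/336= -73/30240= -0.00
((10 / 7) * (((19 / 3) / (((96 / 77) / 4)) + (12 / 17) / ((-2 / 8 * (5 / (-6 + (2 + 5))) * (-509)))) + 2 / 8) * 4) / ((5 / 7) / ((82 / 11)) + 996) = 5254471522 / 44526875643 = 0.12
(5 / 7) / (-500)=-1 / 700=-0.00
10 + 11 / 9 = 101 / 9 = 11.22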